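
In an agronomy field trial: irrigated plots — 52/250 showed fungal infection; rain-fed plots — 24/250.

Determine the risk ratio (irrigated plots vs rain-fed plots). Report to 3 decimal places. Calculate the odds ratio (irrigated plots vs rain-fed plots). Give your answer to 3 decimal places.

RR = 2.167; OR = 2.473

risk, irrigated plots = 52/250 = 0.2080
risk, rain-fed plots = 24/250 = 0.0960
RR = 0.2080 / 0.0960 = 2.167
OR = (52 × 226) / (198 × 24) = 11752/4752 ≈ 2.473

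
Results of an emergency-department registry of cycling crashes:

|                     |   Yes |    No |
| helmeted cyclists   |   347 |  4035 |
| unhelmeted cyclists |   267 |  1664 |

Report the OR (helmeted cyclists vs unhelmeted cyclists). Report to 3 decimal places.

0.536

odds, helmeted cyclists = 347/4035 = 0.0860
odds, unhelmeted cyclists = 267/1664 = 0.1605
OR = 0.0860 / 0.1605 = 0.536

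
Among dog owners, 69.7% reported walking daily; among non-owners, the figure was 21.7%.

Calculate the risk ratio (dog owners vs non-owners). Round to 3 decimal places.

RR = 0.6970 / 0.2170 = 3.212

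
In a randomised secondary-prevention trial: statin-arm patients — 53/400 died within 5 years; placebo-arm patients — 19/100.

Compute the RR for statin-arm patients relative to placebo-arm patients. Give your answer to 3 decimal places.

0.697

risk, statin-arm patients = 53/400 = 0.1325
risk, placebo-arm patients = 19/100 = 0.1900
RR = 0.1325 / 0.1900 = 0.697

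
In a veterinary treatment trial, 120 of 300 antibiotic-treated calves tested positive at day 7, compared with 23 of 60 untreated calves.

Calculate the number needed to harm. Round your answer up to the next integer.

60

risk, antibiotic-treated calves = 120/300 = 0.400000
risk, untreated calves = 23/60 = 0.383333
absolute risk difference = 0.016667
1 / 0.016667 = 59.999 → round up → 60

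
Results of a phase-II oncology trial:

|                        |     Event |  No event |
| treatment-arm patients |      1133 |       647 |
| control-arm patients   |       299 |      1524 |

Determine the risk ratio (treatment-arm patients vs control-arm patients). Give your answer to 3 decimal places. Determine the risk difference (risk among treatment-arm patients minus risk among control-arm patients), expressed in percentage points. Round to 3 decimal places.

risk, treatment-arm patients = 1133/1780 = 0.6365
risk, control-arm patients = 299/1823 = 0.1640
RR = 0.6365 / 0.1640 = 3.881
risk difference = 0.6365 − 0.1640 = 0.4725 → 47.250 percentage points

RR = 3.881; RD = 47.250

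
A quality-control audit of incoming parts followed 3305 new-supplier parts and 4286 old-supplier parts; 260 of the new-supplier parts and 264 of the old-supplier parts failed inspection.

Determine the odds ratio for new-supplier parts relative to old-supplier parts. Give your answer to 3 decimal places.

OR = (260 × 4022) / (3045 × 264) = 1045720/803880 ≈ 1.301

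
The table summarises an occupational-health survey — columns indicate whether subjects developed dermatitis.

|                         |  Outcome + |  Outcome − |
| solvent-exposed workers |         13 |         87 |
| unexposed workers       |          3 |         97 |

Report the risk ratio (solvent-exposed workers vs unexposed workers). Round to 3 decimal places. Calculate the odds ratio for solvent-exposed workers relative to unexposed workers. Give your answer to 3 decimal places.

risk, solvent-exposed workers = 13/100 = 0.13000
risk, unexposed workers = 3/100 = 0.03000
RR = 0.13000 / 0.03000 = 4.333
OR = (13 × 97) / (87 × 3) = 1261/261 ≈ 4.831

RR = 4.333; OR = 4.831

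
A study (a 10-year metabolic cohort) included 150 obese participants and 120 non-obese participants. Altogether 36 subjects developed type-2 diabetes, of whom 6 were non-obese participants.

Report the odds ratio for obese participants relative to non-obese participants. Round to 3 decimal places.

OR ≈ 4.750

obese participants with the outcome: 36 − 6 = 30
obese participants without the outcome: 150 − 30 = 120
non-obese participants without the outcome: 120 − 6 = 114
OR = (30 × 114) / (120 × 6) = 3420/720 ≈ 4.750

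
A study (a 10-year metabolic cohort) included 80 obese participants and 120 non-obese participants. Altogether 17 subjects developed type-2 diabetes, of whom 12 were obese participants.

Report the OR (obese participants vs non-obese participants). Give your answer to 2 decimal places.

OR = 4.06

obese participants without the outcome: 80 − 12 = 68
non-obese participants with the outcome: 17 − 12 = 5
non-obese participants without the outcome: 120 − 5 = 115
OR = (12 × 115) / (68 × 5) = 1380/340 ≈ 4.06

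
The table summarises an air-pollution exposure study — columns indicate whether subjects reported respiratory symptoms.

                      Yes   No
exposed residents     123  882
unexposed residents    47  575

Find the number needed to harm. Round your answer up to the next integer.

NNH = 22

risk, exposed residents = 123/1005 = 0.122388
risk, unexposed residents = 47/622 = 0.075563
absolute risk difference = 0.046825
1 / 0.046825 = 21.356 → round up → 22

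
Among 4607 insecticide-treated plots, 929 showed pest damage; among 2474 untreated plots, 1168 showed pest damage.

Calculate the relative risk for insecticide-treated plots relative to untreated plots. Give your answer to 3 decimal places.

risk, insecticide-treated plots = 929/4607 = 0.2016
risk, untreated plots = 1168/2474 = 0.4721
RR = 0.2016 / 0.4721 = 0.427

0.427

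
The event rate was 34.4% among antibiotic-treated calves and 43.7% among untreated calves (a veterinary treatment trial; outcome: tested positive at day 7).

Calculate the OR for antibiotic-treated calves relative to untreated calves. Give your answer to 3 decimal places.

odds, antibiotic-treated calves = 0.3440/0.6560 = 0.5244
odds, untreated calves = 0.4370/0.5630 = 0.7762
OR = 0.5244 / 0.7762 = 0.676

OR ≈ 0.676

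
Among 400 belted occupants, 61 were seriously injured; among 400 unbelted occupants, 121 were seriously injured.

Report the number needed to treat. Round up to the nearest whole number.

risk, belted occupants = 61/400 = 0.152500
risk, unbelted occupants = 121/400 = 0.302500
absolute risk difference = 0.150000
1 / 0.150000 = 6.667 → round up → 7

NNT = 7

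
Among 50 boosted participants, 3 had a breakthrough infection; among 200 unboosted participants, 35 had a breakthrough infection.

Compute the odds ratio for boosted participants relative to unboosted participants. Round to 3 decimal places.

odds, boosted participants = 3/47 = 0.0638
odds, unboosted participants = 35/165 = 0.2121
OR = 0.0638 / 0.2121 = 0.301

OR ≈ 0.301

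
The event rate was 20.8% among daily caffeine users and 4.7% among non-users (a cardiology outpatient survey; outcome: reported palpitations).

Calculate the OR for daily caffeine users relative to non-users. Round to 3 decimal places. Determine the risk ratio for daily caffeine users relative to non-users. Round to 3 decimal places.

OR = 5.325; RR = 4.426

odds, daily caffeine users = 0.20800/0.79200 = 0.26263
odds, non-users = 0.04700/0.95300 = 0.04932
OR = 0.26263 / 0.04932 = 5.325
RR = 0.20800 / 0.04700 = 4.426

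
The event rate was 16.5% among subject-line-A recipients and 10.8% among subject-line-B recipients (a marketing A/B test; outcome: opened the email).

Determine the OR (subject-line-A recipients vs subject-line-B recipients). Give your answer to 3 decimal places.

OR ≈ 1.632

odds, subject-line-A recipients = 0.1650/0.8350 = 0.1976
odds, subject-line-B recipients = 0.1080/0.8920 = 0.1211
OR = 0.1976 / 0.1211 = 1.632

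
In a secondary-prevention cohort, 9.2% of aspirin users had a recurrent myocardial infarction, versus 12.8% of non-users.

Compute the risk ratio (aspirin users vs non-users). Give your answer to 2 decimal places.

RR = 0.0920 / 0.1280 = 0.72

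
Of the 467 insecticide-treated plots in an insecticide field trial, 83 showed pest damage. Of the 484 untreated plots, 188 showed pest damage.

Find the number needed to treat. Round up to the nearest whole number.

risk, insecticide-treated plots = 83/467 = 0.177730
risk, untreated plots = 188/484 = 0.388430
absolute risk difference = 0.210700
1 / 0.210700 = 4.746 → round up → 5

5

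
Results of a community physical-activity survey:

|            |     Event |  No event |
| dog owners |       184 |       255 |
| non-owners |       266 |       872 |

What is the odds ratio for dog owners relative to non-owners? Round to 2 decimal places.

odds, dog owners = 184/255 = 0.7216
odds, non-owners = 266/872 = 0.3050
OR = 0.7216 / 0.3050 = 2.37

OR ≈ 2.37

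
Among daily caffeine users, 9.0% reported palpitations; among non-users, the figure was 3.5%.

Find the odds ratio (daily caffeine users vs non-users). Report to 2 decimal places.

odds, daily caffeine users = 0.09000/0.91000 = 0.09890
odds, non-users = 0.03500/0.96500 = 0.03627
OR = 0.09890 / 0.03627 = 2.73

2.73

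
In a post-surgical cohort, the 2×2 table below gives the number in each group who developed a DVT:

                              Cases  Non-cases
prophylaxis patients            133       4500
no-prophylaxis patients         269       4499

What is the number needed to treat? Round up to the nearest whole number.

risk, prophylaxis patients = 133/4633 = 0.028707
risk, no-prophylaxis patients = 269/4768 = 0.056418
absolute risk difference = 0.027711
1 / 0.027711 = 36.087 → round up → 37

NNT ≈ 37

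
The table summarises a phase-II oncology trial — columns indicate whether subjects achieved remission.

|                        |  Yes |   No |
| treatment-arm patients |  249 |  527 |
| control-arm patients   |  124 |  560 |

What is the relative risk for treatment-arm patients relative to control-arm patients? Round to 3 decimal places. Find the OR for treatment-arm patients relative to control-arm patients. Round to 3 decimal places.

RR = 1.770; OR = 2.134

risk, treatment-arm patients = 249/776 = 0.3209
risk, control-arm patients = 124/684 = 0.1813
RR = 0.3209 / 0.1813 = 1.770
OR = (249 × 560) / (527 × 124) = 139440/65348 ≈ 2.134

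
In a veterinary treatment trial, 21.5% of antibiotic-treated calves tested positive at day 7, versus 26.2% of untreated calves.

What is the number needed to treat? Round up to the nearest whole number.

absolute risk difference = 0.047000
1 / 0.047000 = 21.277 → round up → 22

22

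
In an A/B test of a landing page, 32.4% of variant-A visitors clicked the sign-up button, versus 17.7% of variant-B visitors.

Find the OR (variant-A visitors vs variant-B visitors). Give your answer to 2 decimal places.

OR: 2.23

odds, variant-A visitors = 0.3240/0.6760 = 0.4793
odds, variant-B visitors = 0.1770/0.8230 = 0.2151
OR = 0.4793 / 0.2151 = 2.23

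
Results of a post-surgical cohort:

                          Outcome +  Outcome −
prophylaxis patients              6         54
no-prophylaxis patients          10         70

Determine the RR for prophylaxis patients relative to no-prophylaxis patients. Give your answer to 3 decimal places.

risk, prophylaxis patients = 6/60 = 0.1000
risk, no-prophylaxis patients = 10/80 = 0.1250
RR = 0.1000 / 0.1250 = 0.800

0.800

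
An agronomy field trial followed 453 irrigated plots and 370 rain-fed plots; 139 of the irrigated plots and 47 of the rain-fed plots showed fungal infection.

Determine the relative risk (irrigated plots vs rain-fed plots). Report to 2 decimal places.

risk, irrigated plots = 139/453 = 0.3068
risk, rain-fed plots = 47/370 = 0.1270
RR = 0.3068 / 0.1270 = 2.42

2.42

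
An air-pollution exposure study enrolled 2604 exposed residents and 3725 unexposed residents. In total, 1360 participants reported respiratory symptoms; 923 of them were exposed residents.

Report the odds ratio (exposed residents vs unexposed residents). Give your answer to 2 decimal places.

OR ≈ 4.13

exposed residents without the outcome: 2604 − 923 = 1681
unexposed residents with the outcome: 1360 − 923 = 437
unexposed residents without the outcome: 3725 − 437 = 3288
OR = (923 × 3288) / (1681 × 437) = 3034824/734597 ≈ 4.13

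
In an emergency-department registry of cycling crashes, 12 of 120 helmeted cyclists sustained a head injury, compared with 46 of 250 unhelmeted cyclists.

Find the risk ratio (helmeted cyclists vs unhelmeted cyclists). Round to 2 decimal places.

risk, helmeted cyclists = 12/120 = 0.1000
risk, unhelmeted cyclists = 46/250 = 0.1840
RR = 0.1000 / 0.1840 = 0.54

RR: 0.54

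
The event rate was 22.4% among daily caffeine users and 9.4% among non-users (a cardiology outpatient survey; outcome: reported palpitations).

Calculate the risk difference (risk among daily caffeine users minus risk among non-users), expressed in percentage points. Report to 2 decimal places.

risk difference = 0.2240 − 0.0940 = 0.1300 → 13.00 percentage points

RD: 13.00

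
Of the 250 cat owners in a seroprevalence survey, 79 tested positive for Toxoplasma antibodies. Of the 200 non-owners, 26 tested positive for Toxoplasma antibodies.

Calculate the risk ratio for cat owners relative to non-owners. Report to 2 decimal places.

risk, cat owners = 79/250 = 0.3160
risk, non-owners = 26/200 = 0.1300
RR = 0.3160 / 0.1300 = 2.43

2.43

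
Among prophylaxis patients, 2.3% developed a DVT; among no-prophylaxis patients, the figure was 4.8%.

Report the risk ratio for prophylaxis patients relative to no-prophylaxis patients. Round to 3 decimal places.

RR = 0.02300 / 0.04800 = 0.479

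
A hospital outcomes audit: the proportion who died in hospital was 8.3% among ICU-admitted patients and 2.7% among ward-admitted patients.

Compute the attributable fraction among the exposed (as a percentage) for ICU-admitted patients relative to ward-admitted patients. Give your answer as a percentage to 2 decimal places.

AR% = (0.08300 − 0.02700) / 0.08300 = 0.6747 → 67.47%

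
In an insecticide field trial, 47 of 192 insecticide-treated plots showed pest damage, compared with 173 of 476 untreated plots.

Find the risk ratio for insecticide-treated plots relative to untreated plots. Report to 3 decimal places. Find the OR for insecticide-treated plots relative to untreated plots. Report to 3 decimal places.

risk, insecticide-treated plots = 47/192 = 0.2448
risk, untreated plots = 173/476 = 0.3634
RR = 0.2448 / 0.3634 = 0.674
odds, insecticide-treated plots = 47/145 = 0.3241
odds, untreated plots = 173/303 = 0.5710
OR = 0.3241 / 0.5710 = 0.568

RR = 0.674; OR = 0.568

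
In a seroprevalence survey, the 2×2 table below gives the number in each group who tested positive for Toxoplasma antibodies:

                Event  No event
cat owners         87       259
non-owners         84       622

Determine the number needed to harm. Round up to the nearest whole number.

NNH ≈ 8

risk, cat owners = 87/346 = 0.251445
risk, non-owners = 84/706 = 0.118980
absolute risk difference = 0.132465
1 / 0.132465 = 7.549 → round up → 8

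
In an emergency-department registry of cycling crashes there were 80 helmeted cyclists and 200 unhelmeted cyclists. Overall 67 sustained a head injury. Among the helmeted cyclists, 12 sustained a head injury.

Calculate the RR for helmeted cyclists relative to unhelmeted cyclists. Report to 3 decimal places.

helmeted cyclists without the outcome: 80 − 12 = 68
unhelmeted cyclists with the outcome: 67 − 12 = 55
unhelmeted cyclists without the outcome: 200 − 55 = 145
risk, helmeted cyclists = 12/80 = 0.1500
risk, unhelmeted cyclists = 55/200 = 0.2750
RR = 0.1500 / 0.2750 = 0.545

RR ≈ 0.545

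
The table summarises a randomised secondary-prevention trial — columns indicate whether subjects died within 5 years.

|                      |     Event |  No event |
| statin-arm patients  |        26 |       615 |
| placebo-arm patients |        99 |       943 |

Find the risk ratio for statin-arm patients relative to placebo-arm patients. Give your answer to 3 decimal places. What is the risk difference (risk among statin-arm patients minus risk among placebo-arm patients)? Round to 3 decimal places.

risk, statin-arm patients = 26/641 = 0.04056
risk, placebo-arm patients = 99/1042 = 0.09501
RR = 0.04056 / 0.09501 = 0.427
risk difference = 0.04056 − 0.09501 = -0.054

RR = 0.427; RD = -0.054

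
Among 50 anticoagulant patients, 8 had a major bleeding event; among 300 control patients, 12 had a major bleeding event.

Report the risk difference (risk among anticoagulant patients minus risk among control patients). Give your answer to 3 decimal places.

risk, anticoagulant patients = 8/50 = 0.16000
risk, control patients = 12/300 = 0.04000
risk difference = 0.16000 − 0.04000 = 0.120

RD: 0.120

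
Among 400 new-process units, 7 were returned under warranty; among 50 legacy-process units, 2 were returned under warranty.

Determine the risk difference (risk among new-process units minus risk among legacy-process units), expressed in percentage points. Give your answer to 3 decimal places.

-2.250

risk, new-process units = 7/400 = 0.01750
risk, legacy-process units = 2/50 = 0.04000
risk difference = 0.01750 − 0.04000 = -0.02250 → -2.250 percentage points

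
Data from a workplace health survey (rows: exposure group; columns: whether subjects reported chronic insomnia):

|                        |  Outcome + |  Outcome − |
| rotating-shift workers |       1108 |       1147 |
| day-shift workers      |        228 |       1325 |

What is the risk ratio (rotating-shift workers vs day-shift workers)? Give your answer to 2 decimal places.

risk, rotating-shift workers = 1108/2255 = 0.4914
risk, day-shift workers = 228/1553 = 0.1468
RR = 0.4914 / 0.1468 = 3.35

RR = 3.35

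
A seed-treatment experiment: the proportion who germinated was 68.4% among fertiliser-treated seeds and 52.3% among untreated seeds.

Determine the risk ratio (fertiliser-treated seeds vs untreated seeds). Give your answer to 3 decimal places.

RR = 0.6840 / 0.5230 = 1.308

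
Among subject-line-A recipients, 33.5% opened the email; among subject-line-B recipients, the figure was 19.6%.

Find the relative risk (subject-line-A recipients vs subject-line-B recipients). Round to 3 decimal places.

RR = 0.3350 / 0.1960 = 1.709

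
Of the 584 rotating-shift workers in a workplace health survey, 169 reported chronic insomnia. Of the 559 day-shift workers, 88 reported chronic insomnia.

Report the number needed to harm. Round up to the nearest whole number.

risk, rotating-shift workers = 169/584 = 0.289384
risk, day-shift workers = 88/559 = 0.157424
absolute risk difference = 0.131960
1 / 0.131960 = 7.578 → round up → 8

NNH: 8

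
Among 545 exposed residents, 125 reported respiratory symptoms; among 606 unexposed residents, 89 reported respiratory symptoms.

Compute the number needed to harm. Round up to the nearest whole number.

risk, exposed residents = 125/545 = 0.229358
risk, unexposed residents = 89/606 = 0.146865
absolute risk difference = 0.082493
1 / 0.082493 = 12.122 → round up → 13

NNH = 13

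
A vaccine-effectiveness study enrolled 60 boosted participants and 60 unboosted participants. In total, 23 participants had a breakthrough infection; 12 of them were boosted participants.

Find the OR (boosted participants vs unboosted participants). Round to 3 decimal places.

boosted participants without the outcome: 60 − 12 = 48
unboosted participants with the outcome: 23 − 12 = 11
unboosted participants without the outcome: 60 − 11 = 49
OR = (12 × 49) / (48 × 11) = 588/528 ≈ 1.114

1.114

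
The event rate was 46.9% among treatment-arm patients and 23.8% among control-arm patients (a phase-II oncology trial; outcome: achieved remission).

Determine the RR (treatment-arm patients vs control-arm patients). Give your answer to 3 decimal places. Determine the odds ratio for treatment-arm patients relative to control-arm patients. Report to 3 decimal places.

RR = 1.971; OR = 2.828

RR = 0.4690 / 0.2380 = 1.971
odds, treatment-arm patients = 0.4690/0.5310 = 0.8832
odds, control-arm patients = 0.2380/0.7620 = 0.3123
OR = 0.8832 / 0.3123 = 2.828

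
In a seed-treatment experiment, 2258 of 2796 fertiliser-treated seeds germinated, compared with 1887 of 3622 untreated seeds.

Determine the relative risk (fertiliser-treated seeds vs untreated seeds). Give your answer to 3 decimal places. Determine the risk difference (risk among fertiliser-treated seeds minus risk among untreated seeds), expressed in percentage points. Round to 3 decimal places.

RR = 1.550; RD = 28.660

risk, fertiliser-treated seeds = 2258/2796 = 0.8076
risk, untreated seeds = 1887/3622 = 0.5210
RR = 0.8076 / 0.5210 = 1.550
risk difference = 0.8076 − 0.5210 = 0.2866 → 28.660 percentage points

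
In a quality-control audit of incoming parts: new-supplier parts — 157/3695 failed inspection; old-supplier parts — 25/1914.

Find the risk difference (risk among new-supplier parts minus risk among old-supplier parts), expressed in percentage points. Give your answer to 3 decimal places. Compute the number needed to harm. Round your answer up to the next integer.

risk, new-supplier parts = 157/3695 = 0.04249
risk, old-supplier parts = 25/1914 = 0.01306
risk difference = 0.04249 − 0.01306 = 0.02943 → 2.943 percentage points
absolute risk difference = 0.029428
1 / 0.029428 = 33.981 → round up → 34

RD = 2.943; NNH = 34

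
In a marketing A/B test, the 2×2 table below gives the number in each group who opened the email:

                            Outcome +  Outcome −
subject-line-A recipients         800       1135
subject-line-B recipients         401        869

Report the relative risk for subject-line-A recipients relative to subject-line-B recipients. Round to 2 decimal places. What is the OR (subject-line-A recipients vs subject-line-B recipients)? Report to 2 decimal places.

RR = 1.31; OR = 1.53

risk, subject-line-A recipients = 800/1935 = 0.4134
risk, subject-line-B recipients = 401/1270 = 0.3157
RR = 0.4134 / 0.3157 = 1.31
odds, subject-line-A recipients = 800/1135 = 0.7048
odds, subject-line-B recipients = 401/869 = 0.4614
OR = 0.7048 / 0.4614 = 1.53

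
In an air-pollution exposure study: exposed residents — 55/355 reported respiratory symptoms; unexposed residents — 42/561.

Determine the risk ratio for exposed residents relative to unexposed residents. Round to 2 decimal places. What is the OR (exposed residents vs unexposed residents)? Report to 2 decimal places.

RR = 2.07; OR = 2.27

risk, exposed residents = 55/355 = 0.1549
risk, unexposed residents = 42/561 = 0.0749
RR = 0.1549 / 0.0749 = 2.07
odds, exposed residents = 55/300 = 0.1833
odds, unexposed residents = 42/519 = 0.0809
OR = 0.1833 / 0.0809 = 2.27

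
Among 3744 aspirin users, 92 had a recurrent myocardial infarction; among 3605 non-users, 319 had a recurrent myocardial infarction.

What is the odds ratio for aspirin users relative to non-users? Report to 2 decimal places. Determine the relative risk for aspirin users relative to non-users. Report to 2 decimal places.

OR = 0.26; RR = 0.28

OR = (92 × 3286) / (3652 × 319) = 302312/1164988 ≈ 0.26
risk, aspirin users = 92/3744 = 0.02457
risk, non-users = 319/3605 = 0.08849
RR = 0.02457 / 0.08849 = 0.28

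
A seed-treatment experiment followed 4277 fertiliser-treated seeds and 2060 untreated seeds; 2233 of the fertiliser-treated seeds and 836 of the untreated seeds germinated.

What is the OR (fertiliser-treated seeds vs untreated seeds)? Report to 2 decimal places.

OR = (2233 × 1224) / (2044 × 836) = 2733192/1708784 ≈ 1.60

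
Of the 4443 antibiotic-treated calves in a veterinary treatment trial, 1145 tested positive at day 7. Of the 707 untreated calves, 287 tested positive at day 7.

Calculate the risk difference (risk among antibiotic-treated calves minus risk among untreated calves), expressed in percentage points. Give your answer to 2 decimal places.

risk, antibiotic-treated calves = 1145/4443 = 0.2577
risk, untreated calves = 287/707 = 0.4059
risk difference = 0.2577 − 0.4059 = -0.1482 → -14.82 percentage points

-14.82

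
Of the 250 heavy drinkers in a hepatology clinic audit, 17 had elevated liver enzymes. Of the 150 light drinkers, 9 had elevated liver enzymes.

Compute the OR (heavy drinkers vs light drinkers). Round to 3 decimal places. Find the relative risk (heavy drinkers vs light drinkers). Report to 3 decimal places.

OR = 1.143; RR = 1.133

OR = (17 × 141) / (233 × 9) = 2397/2097 ≈ 1.143
risk, heavy drinkers = 17/250 = 0.0680
risk, light drinkers = 9/150 = 0.0600
RR = 0.0680 / 0.0600 = 1.133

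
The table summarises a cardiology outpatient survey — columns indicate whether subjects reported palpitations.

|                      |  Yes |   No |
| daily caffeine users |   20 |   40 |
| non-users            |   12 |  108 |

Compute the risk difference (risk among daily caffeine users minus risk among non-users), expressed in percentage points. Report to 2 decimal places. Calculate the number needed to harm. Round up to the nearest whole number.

risk, daily caffeine users = 20/60 = 0.3333
risk, non-users = 12/120 = 0.1000
risk difference = 0.3333 − 0.1000 = 0.2333 → 23.33 percentage points
absolute risk difference = 0.233333
1 / 0.233333 = 4.286 → round up → 5

RD = 23.33; NNH = 5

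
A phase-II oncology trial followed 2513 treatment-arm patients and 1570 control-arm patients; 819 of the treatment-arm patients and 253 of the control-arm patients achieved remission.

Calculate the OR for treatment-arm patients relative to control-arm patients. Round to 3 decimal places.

OR = (819 × 1317) / (1694 × 253) = 1078623/428582 ≈ 2.517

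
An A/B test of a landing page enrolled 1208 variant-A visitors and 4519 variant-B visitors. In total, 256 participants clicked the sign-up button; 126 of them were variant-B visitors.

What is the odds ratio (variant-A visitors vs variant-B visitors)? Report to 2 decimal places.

4.20

variant-A visitors with the outcome: 256 − 126 = 130
variant-A visitors without the outcome: 1208 − 130 = 1078
variant-B visitors without the outcome: 4519 − 126 = 4393
odds, variant-A visitors = 130/1078 = 0.12059
odds, variant-B visitors = 126/4393 = 0.02868
OR = 0.12059 / 0.02868 = 4.20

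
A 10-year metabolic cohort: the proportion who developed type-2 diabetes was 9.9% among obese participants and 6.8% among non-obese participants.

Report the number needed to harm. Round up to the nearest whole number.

absolute risk difference = 0.031000
1 / 0.031000 = 32.258 → round up → 33

NNH ≈ 33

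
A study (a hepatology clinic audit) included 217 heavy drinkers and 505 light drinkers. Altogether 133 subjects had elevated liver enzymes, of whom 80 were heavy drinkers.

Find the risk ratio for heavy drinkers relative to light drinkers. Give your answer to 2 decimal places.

heavy drinkers without the outcome: 217 − 80 = 137
light drinkers with the outcome: 133 − 80 = 53
light drinkers without the outcome: 505 − 53 = 452
risk, heavy drinkers = 80/217 = 0.3687
risk, light drinkers = 53/505 = 0.1050
RR = 0.3687 / 0.1050 = 3.51

RR ≈ 3.51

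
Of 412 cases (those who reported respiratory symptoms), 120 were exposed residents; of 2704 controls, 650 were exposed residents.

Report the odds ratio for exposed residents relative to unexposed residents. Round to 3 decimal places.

OR = (120 × 2054) / (650 × 292) = 246480/189800 ≈ 1.299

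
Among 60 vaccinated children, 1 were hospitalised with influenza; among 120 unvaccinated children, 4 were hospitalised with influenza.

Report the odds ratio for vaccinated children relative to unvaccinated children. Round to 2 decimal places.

OR = (1 × 116) / (59 × 4) = 116/236 ≈ 0.49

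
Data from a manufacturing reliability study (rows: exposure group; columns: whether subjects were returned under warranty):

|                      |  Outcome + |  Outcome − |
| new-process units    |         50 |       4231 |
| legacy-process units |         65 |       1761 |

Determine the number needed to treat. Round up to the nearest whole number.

risk, new-process units = 50/4281 = 0.011680
risk, legacy-process units = 65/1826 = 0.035597
absolute risk difference = 0.023917
1 / 0.023917 = 41.811 → round up → 42

NNT: 42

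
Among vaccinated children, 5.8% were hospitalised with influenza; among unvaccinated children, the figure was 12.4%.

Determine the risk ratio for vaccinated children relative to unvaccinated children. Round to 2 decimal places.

RR = 0.0580 / 0.1240 = 0.47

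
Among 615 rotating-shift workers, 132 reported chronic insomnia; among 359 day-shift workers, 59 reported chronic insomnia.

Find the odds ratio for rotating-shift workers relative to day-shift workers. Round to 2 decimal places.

1.39

odds, rotating-shift workers = 132/483 = 0.2733
odds, day-shift workers = 59/300 = 0.1967
OR = 0.2733 / 0.1967 = 1.39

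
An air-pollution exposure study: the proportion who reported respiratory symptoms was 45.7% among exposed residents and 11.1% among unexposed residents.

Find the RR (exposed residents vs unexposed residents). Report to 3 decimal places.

RR = 0.4570 / 0.1110 = 4.117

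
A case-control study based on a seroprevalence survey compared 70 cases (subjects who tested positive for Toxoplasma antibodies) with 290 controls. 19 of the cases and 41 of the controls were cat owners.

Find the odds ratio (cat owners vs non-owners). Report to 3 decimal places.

OR = (19 × 249) / (41 × 51) = 4731/2091 ≈ 2.263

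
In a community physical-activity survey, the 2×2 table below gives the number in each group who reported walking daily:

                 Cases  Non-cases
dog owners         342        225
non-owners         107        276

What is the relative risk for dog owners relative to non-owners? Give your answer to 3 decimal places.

risk, dog owners = 342/567 = 0.6032
risk, non-owners = 107/383 = 0.2794
RR = 0.6032 / 0.2794 = 2.159

2.159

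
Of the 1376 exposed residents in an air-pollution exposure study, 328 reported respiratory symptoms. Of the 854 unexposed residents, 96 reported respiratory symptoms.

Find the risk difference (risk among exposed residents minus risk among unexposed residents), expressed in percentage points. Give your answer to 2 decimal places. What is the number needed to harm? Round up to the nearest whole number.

RD = 12.60; NNH = 8

risk, exposed residents = 328/1376 = 0.2384
risk, unexposed residents = 96/854 = 0.1124
risk difference = 0.2384 − 0.1124 = 0.1260 → 12.60 percentage points
absolute risk difference = 0.125960
1 / 0.125960 = 7.939 → round up → 8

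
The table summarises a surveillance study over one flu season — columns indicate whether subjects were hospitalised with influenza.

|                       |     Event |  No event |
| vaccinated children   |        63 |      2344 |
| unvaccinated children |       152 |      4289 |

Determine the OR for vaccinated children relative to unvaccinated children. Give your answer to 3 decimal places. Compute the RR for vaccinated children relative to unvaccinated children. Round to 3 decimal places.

OR = 0.758; RR = 0.765

odds, vaccinated children = 63/2344 = 0.02688
odds, unvaccinated children = 152/4289 = 0.03544
OR = 0.02688 / 0.03544 = 0.758
risk, vaccinated children = 63/2407 = 0.02617
risk, unvaccinated children = 152/4441 = 0.03423
RR = 0.02617 / 0.03423 = 0.765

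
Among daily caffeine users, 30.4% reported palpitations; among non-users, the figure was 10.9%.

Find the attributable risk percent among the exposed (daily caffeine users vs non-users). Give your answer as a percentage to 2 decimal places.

AR% = (0.3040 − 0.1090) / 0.3040 = 0.6414 → 64.14%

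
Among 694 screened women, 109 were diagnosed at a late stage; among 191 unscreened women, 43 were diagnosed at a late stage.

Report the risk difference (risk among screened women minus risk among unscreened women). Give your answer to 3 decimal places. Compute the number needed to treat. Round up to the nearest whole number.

risk, screened women = 109/694 = 0.1571
risk, unscreened women = 43/191 = 0.2251
risk difference = 0.1571 − 0.2251 = -0.068
absolute risk difference = 0.068070
1 / 0.068070 = 14.691 → round up → 15

RD = -0.068; NNT = 15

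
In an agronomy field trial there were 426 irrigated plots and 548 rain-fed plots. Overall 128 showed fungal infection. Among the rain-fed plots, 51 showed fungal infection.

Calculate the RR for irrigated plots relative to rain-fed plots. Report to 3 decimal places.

irrigated plots with the outcome: 128 − 51 = 77
irrigated plots without the outcome: 426 − 77 = 349
rain-fed plots without the outcome: 548 − 51 = 497
risk, irrigated plots = 77/426 = 0.1808
risk, rain-fed plots = 51/548 = 0.0931
RR = 0.1808 / 0.0931 = 1.942

1.942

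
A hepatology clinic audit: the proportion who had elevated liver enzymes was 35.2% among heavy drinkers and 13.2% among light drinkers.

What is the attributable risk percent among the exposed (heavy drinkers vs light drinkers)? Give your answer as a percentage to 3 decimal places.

AR% = (0.3520 − 0.1320) / 0.3520 = 0.6250 → 62.500%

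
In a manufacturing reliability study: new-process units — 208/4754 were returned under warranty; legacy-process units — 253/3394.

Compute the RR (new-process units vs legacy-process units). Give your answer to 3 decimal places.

risk, new-process units = 208/4754 = 0.04375
risk, legacy-process units = 253/3394 = 0.07454
RR = 0.04375 / 0.07454 = 0.587

0.587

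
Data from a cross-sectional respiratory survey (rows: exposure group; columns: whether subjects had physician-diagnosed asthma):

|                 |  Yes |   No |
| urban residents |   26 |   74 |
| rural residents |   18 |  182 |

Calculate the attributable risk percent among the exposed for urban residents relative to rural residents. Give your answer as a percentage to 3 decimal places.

AR%: 65.385%

risk, urban residents = 26/100 = 0.2600
risk, rural residents = 18/200 = 0.0900
AR% = (0.2600 − 0.0900) / 0.2600 = 0.6538 → 65.385%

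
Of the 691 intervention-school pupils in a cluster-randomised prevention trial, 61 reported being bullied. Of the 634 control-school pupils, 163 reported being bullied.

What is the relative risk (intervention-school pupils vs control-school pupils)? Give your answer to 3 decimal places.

risk, intervention-school pupils = 61/691 = 0.0883
risk, control-school pupils = 163/634 = 0.2571
RR = 0.0883 / 0.2571 = 0.343

0.343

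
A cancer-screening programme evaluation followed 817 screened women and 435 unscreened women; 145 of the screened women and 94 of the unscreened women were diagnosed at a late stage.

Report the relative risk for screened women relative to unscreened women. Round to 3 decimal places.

risk, screened women = 145/817 = 0.1775
risk, unscreened women = 94/435 = 0.2161
RR = 0.1775 / 0.2161 = 0.821

RR: 0.821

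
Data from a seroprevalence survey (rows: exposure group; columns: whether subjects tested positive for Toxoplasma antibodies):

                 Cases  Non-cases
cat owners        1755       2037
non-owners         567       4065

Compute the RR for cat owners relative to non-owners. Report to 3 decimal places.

risk, cat owners = 1755/3792 = 0.4628
risk, non-owners = 567/4632 = 0.1224
RR = 0.4628 / 0.1224 = 3.781

RR ≈ 3.781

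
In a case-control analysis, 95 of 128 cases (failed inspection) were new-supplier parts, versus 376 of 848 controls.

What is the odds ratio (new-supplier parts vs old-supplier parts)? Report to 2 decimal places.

OR = (95 × 472) / (376 × 33) = 44840/12408 ≈ 3.61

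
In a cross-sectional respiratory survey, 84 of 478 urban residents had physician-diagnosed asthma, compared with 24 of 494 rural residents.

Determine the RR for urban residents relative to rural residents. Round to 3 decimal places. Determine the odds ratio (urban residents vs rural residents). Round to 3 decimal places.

risk, urban residents = 84/478 = 0.17573
risk, rural residents = 24/494 = 0.04858
RR = 0.17573 / 0.04858 = 3.617
odds, urban residents = 84/394 = 0.21320
odds, rural residents = 24/470 = 0.05106
OR = 0.21320 / 0.05106 = 4.175

RR = 3.617; OR = 4.175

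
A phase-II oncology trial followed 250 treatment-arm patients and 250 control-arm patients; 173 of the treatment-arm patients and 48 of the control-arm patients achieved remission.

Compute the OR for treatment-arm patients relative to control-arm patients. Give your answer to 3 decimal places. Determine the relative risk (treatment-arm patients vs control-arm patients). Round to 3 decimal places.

OR = (173 × 202) / (77 × 48) = 34946/3696 ≈ 9.455
risk, treatment-arm patients = 173/250 = 0.6920
risk, control-arm patients = 48/250 = 0.1920
RR = 0.6920 / 0.1920 = 3.604

OR = 9.455; RR = 3.604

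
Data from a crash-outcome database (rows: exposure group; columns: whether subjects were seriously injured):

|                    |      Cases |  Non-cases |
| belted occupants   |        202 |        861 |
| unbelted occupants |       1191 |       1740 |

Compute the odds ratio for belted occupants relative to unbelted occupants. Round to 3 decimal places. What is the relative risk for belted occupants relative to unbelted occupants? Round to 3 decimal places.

OR = 0.343; RR = 0.468

OR = (202 × 1740) / (861 × 1191) = 351480/1025451 ≈ 0.343
risk, belted occupants = 202/1063 = 0.1900
risk, unbelted occupants = 1191/2931 = 0.4063
RR = 0.1900 / 0.4063 = 0.468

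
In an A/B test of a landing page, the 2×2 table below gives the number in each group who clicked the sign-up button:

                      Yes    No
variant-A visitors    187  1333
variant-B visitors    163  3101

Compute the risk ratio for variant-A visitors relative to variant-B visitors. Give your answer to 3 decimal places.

RR ≈ 2.464

risk, variant-A visitors = 187/1520 = 0.12303
risk, variant-B visitors = 163/3264 = 0.04994
RR = 0.12303 / 0.04994 = 2.464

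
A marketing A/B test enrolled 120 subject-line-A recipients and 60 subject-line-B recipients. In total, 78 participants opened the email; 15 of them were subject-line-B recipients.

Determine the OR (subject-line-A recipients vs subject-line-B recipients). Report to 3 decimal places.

subject-line-A recipients with the outcome: 78 − 15 = 63
subject-line-A recipients without the outcome: 120 − 63 = 57
subject-line-B recipients without the outcome: 60 − 15 = 45
odds, subject-line-A recipients = 63/57 = 1.1053
odds, subject-line-B recipients = 15/45 = 0.3333
OR = 1.1053 / 0.3333 = 3.316

3.316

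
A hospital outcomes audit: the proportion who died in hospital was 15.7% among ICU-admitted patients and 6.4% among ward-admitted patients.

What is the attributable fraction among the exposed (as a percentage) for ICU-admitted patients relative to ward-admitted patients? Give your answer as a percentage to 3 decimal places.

AR% = (0.1570 − 0.0640) / 0.1570 = 0.5924 → 59.236%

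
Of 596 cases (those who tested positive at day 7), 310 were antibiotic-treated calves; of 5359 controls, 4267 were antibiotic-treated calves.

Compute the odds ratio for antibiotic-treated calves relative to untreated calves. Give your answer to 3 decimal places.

OR = (310 × 1092) / (4267 × 286) = 338520/1220362 ≈ 0.277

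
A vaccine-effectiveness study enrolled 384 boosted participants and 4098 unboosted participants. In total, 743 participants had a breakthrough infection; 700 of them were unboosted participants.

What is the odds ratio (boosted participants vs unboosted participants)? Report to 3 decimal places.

OR ≈ 0.612

boosted participants with the outcome: 743 − 700 = 43
boosted participants without the outcome: 384 − 43 = 341
unboosted participants without the outcome: 4098 − 700 = 3398
OR = (43 × 3398) / (341 × 700) = 146114/238700 ≈ 0.612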